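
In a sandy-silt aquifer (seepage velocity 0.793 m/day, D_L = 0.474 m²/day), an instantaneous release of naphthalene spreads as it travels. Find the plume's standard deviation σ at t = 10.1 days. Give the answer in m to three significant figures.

Dispersive spreading gives a Gaussian with σ² = 2Dt; advection only shifts the center.
σ = √(2 × 0.474 × 10.1) = 3.09 m.

3.09 m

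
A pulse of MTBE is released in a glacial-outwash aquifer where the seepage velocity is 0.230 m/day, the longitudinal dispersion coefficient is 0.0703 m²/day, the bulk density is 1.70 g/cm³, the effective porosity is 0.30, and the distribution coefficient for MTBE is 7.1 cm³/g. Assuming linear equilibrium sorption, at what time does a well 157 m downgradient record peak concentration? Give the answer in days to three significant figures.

Retardation factor R = 1 + ρ_b·K_d/n = 1 + 1.70 × 7.1/0.30 = 41.23.
Sorption retards both mechanisms: v_R = v/R = 0.005578 m/day, D_R = D/R = 0.001705 m²/day.
Peak time from v_R²t² + 2D_R t − x² = 0: t = (√(D_R² + v_R²x²) − D_R)/v_R².
√(D_R² + v_R²x²) = √(0.001705² + 0.005578² × 157²) = 0.8757; v_R² = 3.111e-05.
t = (0.8757 − 0.001705)/3.111e-05 = 28100 days.

28100 days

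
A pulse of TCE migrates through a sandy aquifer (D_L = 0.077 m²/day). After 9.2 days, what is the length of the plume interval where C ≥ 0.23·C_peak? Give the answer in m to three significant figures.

4.08 m

The plume is Gaussian with σ = √(2Dt) = √(2 × 0.077 × 9.2) = 1.190 m.
C/C_peak = exp(−Δx²/(2σ²)) = 0.23 ⇒ Δx = σ·√(−2 ln 0.23) = 1.190 × 1.714 = 2.040 m.
Width = 2Δx = 4.08 m.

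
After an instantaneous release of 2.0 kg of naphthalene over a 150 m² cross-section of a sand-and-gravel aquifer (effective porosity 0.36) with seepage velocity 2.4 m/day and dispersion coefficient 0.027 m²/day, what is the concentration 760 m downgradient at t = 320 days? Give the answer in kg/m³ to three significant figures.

For an instantaneous plane source, C(x,t) = M/(n_e·A·√(4πDt)) · exp(−(x−vt)²/(4Dt)), with n_e·A the pore (flow) area.
Plume center vt = 2.4 × 320 = 768 m, so the well at 760 m is 8 m upgradient of the peak.
√(4πDt) = 10.42 m, giving peak height M/(n_e·A·√(4πDt)) = 2.0/(0.36 × 150 × 10.42) = 0.003554 kg/m³.
(x−vt)²/(4Dt) = (-8)²/(4 × 0.027 × 320) = 1.852; exp(−1.852) = 0.1569.
C = 0.003554 × 0.1569 = 0.000558 kg/m³.

0.000558 kg/m³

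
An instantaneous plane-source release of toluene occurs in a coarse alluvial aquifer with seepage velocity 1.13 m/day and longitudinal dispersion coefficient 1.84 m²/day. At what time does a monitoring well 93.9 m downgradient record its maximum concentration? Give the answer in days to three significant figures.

For the 1D instantaneous-source solution, setting ∂C/∂t = 0 at fixed x gives v²t² + 2Dt − x² = 0, so t = (√(D² + v²x²) − D)/v².
√(D² + v²x²) = √(1.84² + 1.13² × 93.9²) = 106.1; v² = 1.2769.
t = (106.1 − 1.84)/1.2769 = 81.7 days (vs. the pure-advection estimate x/v = 83.1 d).

81.7 days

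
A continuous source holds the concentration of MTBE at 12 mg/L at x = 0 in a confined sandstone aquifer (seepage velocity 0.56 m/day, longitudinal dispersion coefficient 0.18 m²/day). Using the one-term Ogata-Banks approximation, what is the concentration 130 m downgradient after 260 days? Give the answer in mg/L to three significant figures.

For a continuous step input, C/C₀ ≈ ½·erfc((x−vt)/(2√(Dt))).
vt = 0.56 × 260 = 145.6 m and 2√(Dt) = 2√(0.18 × 260) = 13.68 m.
Argument (x−vt)/(2√(Dt)) = (130 − 145.6)/13.68 = -1.140; ½·erfc(-1.140) = 0.9465.
C = 12 × 0.9465 = 11.4 mg/L.

11.4 mg/L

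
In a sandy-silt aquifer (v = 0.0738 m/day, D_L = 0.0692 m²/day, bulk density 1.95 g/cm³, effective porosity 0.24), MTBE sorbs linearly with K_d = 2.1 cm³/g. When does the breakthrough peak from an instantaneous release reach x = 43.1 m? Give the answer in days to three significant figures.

Retardation factor R = 1 + ρ_b·K_d/n = 1 + 1.95 × 2.1/0.24 = 18.06.
Sorption retards both mechanisms: v_R = v/R = 0.004086 m/day, D_R = D/R = 0.003832 m²/day.
Peak time from v_R²t² + 2D_R t − x² = 0: t = (√(D_R² + v_R²x²) − D_R)/v_R².
√(D_R² + v_R²x²) = √(0.003832² + 0.004086² × 43.1²) = 0.1761; v_R² = 1.670e-05.
t = (0.1761 − 0.003832)/1.670e-05 = 10300 days.

10300 days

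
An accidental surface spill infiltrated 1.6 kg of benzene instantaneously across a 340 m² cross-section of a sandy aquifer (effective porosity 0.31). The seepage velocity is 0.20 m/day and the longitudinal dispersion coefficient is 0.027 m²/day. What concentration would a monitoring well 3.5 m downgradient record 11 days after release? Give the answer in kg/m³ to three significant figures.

0.00189 kg/m³

For an instantaneous plane source, C(x,t) = M/(n_e·A·√(4πDt)) · exp(−(x−vt)²/(4Dt)), with n_e·A the pore (flow) area.
Plume center vt = 0.20 × 11 = 2.2 m, so the well at 3.5 m is 1.3 m downgradient of the peak.
√(4πDt) = 1.932 m, giving peak height M/(n_e·A·√(4πDt)) = 1.6/(0.31 × 340 × 1.932) = 0.007857 kg/m³.
(x−vt)²/(4Dt) = (1.3)²/(4 × 0.027 × 11) = 1.423; exp(−1.423) = 0.2410.
C = 0.007857 × 0.2410 = 0.00189 kg/m³.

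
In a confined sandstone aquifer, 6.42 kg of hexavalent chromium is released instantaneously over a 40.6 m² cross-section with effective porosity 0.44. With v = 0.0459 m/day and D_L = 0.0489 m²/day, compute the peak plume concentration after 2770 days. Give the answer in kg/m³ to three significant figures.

0.00871 kg/m³

The peak of an instantaneous 1D plume sits at x = vt; there the Gaussian factor is 1 and C_max = M/(n_e·A·√(4πDt)), where n_e·A is the pore area the mass is dissolved in.
√(4πDt) = √(4π × 0.0489 × 2770) = 41.26 m, so C_max = 6.42/(0.44 × 40.6 × 41.26) = 0.00871 kg/m³.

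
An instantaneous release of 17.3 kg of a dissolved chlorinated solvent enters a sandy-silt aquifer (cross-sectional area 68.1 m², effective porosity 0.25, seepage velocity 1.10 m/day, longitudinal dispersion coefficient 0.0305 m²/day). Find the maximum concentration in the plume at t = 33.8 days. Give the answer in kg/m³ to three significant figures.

The peak of an instantaneous 1D plume sits at x = vt; there the Gaussian factor is 1 and C_max = M/(n_e·A·√(4πDt)), where n_e·A is the pore area the mass is dissolved in.
√(4πDt) = √(4π × 0.0305 × 33.8) = 3.599 m, so C_max = 17.3/(0.25 × 68.1 × 3.599) = 0.282 kg/m³.

0.282 kg/m³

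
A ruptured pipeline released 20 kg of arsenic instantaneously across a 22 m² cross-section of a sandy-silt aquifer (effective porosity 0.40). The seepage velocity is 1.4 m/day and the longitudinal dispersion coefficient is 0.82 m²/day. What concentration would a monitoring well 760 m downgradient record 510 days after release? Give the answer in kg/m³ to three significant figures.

0.00885 kg/m³

For an instantaneous plane source, C(x,t) = M/(n_e·A·√(4πDt)) · exp(−(x−vt)²/(4Dt)), with n_e·A the pore (flow) area.
Plume center vt = 1.4 × 510 = 714 m, so the well at 760 m is 46 m downgradient of the peak.
√(4πDt) = 72.49 m, giving peak height M/(n_e·A·√(4πDt)) = 20/(0.40 × 22 × 72.49) = 0.03135 kg/m³.
(x−vt)²/(4Dt) = (46)²/(4 × 0.82 × 510) = 1.265; exp(−1.265) = 0.2822.
C = 0.03135 × 0.2822 = 0.00885 kg/m³.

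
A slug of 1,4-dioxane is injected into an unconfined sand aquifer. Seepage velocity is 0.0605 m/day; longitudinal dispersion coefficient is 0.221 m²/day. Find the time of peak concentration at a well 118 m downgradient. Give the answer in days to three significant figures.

1890 days

For the 1D instantaneous-source solution, setting ∂C/∂t = 0 at fixed x gives v²t² + 2Dt − x² = 0, so t = (√(D² + v²x²) − D)/v².
√(D² + v²x²) = √(0.221² + 0.0605² × 118²) = 7.142; v² = 0.00366025.
t = (7.142 − 0.221)/0.00366025 = 1890 days (vs. the pure-advection estimate x/v = 1950 d).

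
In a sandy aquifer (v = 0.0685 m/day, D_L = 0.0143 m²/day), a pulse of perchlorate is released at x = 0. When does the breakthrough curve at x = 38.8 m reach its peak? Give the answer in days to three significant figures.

For the 1D instantaneous-source solution, setting ∂C/∂t = 0 at fixed x gives v²t² + 2Dt − x² = 0, so t = (√(D² + v²x²) − D)/v².
√(D² + v²x²) = √(0.0143² + 0.0685² × 38.8²) = 2.658; v² = 0.00469225.
t = (2.658 − 0.0143)/0.00469225 = 563 days (vs. the pure-advection estimate x/v = 566 d).

563 days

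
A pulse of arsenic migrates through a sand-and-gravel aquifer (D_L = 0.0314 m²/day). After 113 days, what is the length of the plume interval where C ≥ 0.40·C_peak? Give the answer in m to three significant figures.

The plume is Gaussian with σ = √(2Dt) = √(2 × 0.0314 × 113) = 2.664 m.
C/C_peak = exp(−Δx²/(2σ²)) = 0.40 ⇒ Δx = σ·√(−2 ln 0.40) = 2.664 × 1.354 = 3.607 m.
Width = 2Δx = 7.21 m.

7.21 m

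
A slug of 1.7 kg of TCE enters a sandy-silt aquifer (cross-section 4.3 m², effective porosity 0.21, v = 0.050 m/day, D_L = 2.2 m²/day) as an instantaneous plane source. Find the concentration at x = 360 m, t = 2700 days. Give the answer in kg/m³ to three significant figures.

For an instantaneous plane source, C(x,t) = M/(n_e·A·√(4πDt)) · exp(−(x−vt)²/(4Dt)), with n_e·A the pore (flow) area.
Plume center vt = 0.050 × 2700 = 135 m, so the well at 360 m is 225 m downgradient of the peak.
√(4πDt) = 273.2 m, giving peak height M/(n_e·A·√(4πDt)) = 1.7/(0.21 × 4.3 × 273.2) = 0.006891 kg/m³.
(x−vt)²/(4Dt) = (225)²/(4 × 2.2 × 2700) = 2.131; exp(−2.131) = 0.1187.
C = 0.006891 × 0.1187 = 0.000818 kg/m³.

0.000818 kg/m³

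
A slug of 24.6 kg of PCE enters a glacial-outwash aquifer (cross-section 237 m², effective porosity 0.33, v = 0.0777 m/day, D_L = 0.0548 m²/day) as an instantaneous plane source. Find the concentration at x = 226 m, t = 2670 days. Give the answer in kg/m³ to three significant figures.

0.00408 kg/m³

For an instantaneous plane source, C(x,t) = M/(n_e·A·√(4πDt)) · exp(−(x−vt)²/(4Dt)), with n_e·A the pore (flow) area.
Plume center vt = 0.0777 × 2670 = 207.459 m, so the well at 226 m is 18.541 m downgradient of the peak.
√(4πDt) = 42.88 m, giving peak height M/(n_e·A·√(4πDt)) = 24.6/(0.33 × 237 × 42.88) = 0.007335 kg/m³.
(x−vt)²/(4Dt) = (18.541)²/(4 × 0.0548 × 2670) = 0.5874; exp(−0.5874) = 0.5558.
C = 0.007335 × 0.5558 = 0.00408 kg/m³.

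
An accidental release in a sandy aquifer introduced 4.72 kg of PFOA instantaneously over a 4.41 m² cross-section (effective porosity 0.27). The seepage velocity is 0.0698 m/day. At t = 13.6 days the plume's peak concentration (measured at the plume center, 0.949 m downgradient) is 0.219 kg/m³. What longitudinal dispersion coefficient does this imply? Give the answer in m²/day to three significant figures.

1.92 m²/day

At the plume center C_max = M/(n_e·A·√(4πDt)), so D = M²/(4πt·(n_e·A·C_max)²).
n_e·A·C_max = 0.27 × 4.41 × 0.219 = 0.2608 kg/m.
D = 4.72²/(4π × 13.6 × 0.2608²) = 1.92 m²/day.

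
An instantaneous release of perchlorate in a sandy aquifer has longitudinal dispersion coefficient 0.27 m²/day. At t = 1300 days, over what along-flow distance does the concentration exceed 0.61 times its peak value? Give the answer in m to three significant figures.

The plume is Gaussian with σ = √(2Dt) = √(2 × 0.27 × 1300) = 26.50 m.
C/C_peak = exp(−Δx²/(2σ²)) = 0.61 ⇒ Δx = σ·√(−2 ln 0.61) = 26.50 × 0.9943 = 26.35 m.
Width = 2Δx = 52.7 m.

52.7 m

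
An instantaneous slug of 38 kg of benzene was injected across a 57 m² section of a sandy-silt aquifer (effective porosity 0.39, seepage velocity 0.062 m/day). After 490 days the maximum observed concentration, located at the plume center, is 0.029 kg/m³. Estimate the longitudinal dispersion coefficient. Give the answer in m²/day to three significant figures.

0.564 m²/day

At the plume center C_max = M/(n_e·A·√(4πDt)), so D = M²/(4πt·(n_e·A·C_max)²).
n_e·A·C_max = 0.39 × 57 × 0.029 = 0.6447 kg/m.
D = 38²/(4π × 490 × 0.6447²) = 0.564 m²/day.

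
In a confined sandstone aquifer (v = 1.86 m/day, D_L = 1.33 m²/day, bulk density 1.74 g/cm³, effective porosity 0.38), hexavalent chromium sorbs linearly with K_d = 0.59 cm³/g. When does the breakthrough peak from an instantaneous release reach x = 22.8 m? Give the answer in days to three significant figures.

Retardation factor R = 1 + ρ_b·K_d/n = 1 + 1.74 × 0.59/0.38 = 3.702.
Sorption retards both mechanisms: v_R = v/R = 0.5024 m/day, D_R = D/R = 0.3593 m²/day.
Peak time from v_R²t² + 2D_R t − x² = 0: t = (√(D_R² + v_R²x²) − D_R)/v_R².
√(D_R² + v_R²x²) = √(0.3593² + 0.5024² × 22.8²) = 11.46; v_R² = 0.2524.
t = (11.46 − 0.3593)/0.2524 = 44.0 days.

44.0 days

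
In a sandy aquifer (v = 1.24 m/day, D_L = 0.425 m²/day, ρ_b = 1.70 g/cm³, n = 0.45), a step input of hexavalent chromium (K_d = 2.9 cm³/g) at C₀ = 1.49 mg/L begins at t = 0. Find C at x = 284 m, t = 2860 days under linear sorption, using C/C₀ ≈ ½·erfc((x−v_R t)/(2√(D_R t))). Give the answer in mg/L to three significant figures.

Retardation factor R = 1 + ρ_b·K_d/n = 1 + 1.70 × 2.9/0.45 = 11.96.
Sorption retards both mechanisms: v_R = v/R = 0.1037 m/day, D_R = D/R = 0.03554 m²/day.
v_R·t = 0.1037 × 2860 = 296.582 m; 2√(D_R t) = 20.16 m; argument = (284 − 296.582)/20.16 = -0.6241.
C = C₀ × ½·erfc(-0.6241) = 1.49 × 0.8113 = 1.21 mg/L.

1.21 mg/L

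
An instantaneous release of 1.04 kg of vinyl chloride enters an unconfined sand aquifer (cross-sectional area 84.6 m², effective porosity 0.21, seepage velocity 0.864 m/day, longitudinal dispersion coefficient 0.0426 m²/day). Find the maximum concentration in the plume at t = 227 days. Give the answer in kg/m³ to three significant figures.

0.00531 kg/m³

The peak of an instantaneous 1D plume sits at x = vt; there the Gaussian factor is 1 and C_max = M/(n_e·A·√(4πDt)), where n_e·A is the pore area the mass is dissolved in.
√(4πDt) = √(4π × 0.0426 × 227) = 11.02 m, so C_max = 1.04/(0.21 × 84.6 × 11.02) = 0.00531 kg/m³.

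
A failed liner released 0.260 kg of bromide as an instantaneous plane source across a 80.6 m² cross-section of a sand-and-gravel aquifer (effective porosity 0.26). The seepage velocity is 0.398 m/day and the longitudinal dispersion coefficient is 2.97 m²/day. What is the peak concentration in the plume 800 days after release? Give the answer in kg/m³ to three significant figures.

The peak of an instantaneous 1D plume sits at x = vt; there the Gaussian factor is 1 and C_max = M/(n_e·A·√(4πDt)), where n_e·A is the pore area the mass is dissolved in.
√(4πDt) = √(4π × 2.97 × 800) = 172.8 m, so C_max = 0.260/(0.26 × 80.6 × 172.8) = 7.18e-05 kg/m³.

7.18e-05 kg/m³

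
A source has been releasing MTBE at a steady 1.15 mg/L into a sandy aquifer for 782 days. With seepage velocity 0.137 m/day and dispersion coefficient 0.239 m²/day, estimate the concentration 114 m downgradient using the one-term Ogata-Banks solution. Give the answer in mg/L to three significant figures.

For a continuous step input, C/C₀ ≈ ½·erfc((x−vt)/(2√(Dt))).
vt = 0.137 × 782 = 107.134 m and 2√(Dt) = 2√(0.239 × 782) = 27.34 m.
Argument (x−vt)/(2√(Dt)) = (114 − 107.134)/27.34 = 0.2511; ½·erfc(0.2511) = 0.3613.
C = 1.15 × 0.3613 = 0.415 mg/L.

0.415 mg/L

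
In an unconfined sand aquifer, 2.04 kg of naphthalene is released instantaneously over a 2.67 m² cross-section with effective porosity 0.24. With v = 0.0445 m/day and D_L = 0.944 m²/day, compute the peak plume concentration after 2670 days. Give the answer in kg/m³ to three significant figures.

0.0179 kg/m³

The peak of an instantaneous 1D plume sits at x = vt; there the Gaussian factor is 1 and C_max = M/(n_e·A·√(4πDt)), where n_e·A is the pore area the mass is dissolved in.
√(4πDt) = √(4π × 0.944 × 2670) = 178.0 m, so C_max = 2.04/(0.24 × 2.67 × 178.0) = 0.0179 kg/m³.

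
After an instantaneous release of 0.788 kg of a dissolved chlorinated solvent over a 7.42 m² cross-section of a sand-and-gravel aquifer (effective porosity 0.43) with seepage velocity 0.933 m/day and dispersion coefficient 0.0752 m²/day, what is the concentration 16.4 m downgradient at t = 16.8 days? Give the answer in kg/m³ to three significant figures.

For an instantaneous plane source, C(x,t) = M/(n_e·A·√(4πDt)) · exp(−(x−vt)²/(4Dt)), with n_e·A the pore (flow) area.
Plume center vt = 0.933 × 16.8 = 15.6744 m, so the well at 16.4 m is 0.7256 m downgradient of the peak.
√(4πDt) = 3.984 m, giving peak height M/(n_e·A·√(4πDt)) = 0.788/(0.43 × 7.42 × 3.984) = 0.06199 kg/m³.
(x−vt)²/(4Dt) = (0.7256)²/(4 × 0.0752 × 16.8) = 0.1042; exp(−0.1042) = 0.9010.
C = 0.06199 × 0.9010 = 0.0559 kg/m³.

0.0559 kg/m³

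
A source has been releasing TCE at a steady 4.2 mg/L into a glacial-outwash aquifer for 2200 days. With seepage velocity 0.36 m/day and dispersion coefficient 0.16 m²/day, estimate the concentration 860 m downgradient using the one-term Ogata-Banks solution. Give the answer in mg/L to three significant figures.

For a continuous step input, C/C₀ ≈ ½·erfc((x−vt)/(2√(Dt))).
vt = 0.36 × 2200 = 792 m and 2√(Dt) = 2√(0.16 × 2200) = 37.52 m.
Argument (x−vt)/(2√(Dt)) = (860 − 792)/37.52 = 1.812; ½·erfc(1.812) = 0.005195.
C = 4.2 × 0.005195 = 0.0218 mg/L.

0.0218 mg/L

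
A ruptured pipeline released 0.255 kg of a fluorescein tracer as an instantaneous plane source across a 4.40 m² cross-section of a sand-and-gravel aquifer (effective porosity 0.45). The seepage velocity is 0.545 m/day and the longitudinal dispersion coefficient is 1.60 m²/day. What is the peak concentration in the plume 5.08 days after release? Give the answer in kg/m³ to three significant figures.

0.0127 kg/m³

The peak of an instantaneous 1D plume sits at x = vt; there the Gaussian factor is 1 and C_max = M/(n_e·A·√(4πDt)), where n_e·A is the pore area the mass is dissolved in.
√(4πDt) = √(4π × 1.60 × 5.08) = 10.11 m, so C_max = 0.255/(0.45 × 4.40 × 10.11) = 0.0127 kg/m³.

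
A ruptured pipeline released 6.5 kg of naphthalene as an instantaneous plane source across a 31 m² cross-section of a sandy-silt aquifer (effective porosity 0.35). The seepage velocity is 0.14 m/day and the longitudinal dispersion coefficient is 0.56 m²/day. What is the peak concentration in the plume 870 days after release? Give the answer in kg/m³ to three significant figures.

The peak of an instantaneous 1D plume sits at x = vt; there the Gaussian factor is 1 and C_max = M/(n_e·A·√(4πDt)), where n_e·A is the pore area the mass is dissolved in.
√(4πDt) = √(4π × 0.56 × 870) = 78.25 m, so C_max = 6.5/(0.35 × 31 × 78.25) = 0.00766 kg/m³.

0.00766 kg/m³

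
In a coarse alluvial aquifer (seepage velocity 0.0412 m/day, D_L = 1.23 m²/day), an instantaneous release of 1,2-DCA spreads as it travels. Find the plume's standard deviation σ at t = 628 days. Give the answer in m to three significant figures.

39.3 m

Dispersive spreading gives a Gaussian with σ² = 2Dt; advection only shifts the center.
σ = √(2 × 1.23 × 628) = 39.3 m.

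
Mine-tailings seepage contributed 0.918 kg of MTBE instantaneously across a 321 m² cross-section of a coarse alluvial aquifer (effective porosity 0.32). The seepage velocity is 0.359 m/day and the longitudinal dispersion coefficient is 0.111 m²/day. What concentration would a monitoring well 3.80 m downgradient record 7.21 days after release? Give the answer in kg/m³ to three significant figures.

0.00178 kg/m³

For an instantaneous plane source, C(x,t) = M/(n_e·A·√(4πDt)) · exp(−(x−vt)²/(4Dt)), with n_e·A the pore (flow) area.
Plume center vt = 0.359 × 7.21 = 2.58839 m, so the well at 3.80 m is 1.21161 m downgradient of the peak.
√(4πDt) = 3.171 m, giving peak height M/(n_e·A·√(4πDt)) = 0.918/(0.32 × 321 × 3.171) = 0.002818 kg/m³.
(x−vt)²/(4Dt) = (1.21161)²/(4 × 0.111 × 7.21) = 0.4586; exp(−0.4586) = 0.6322.
C = 0.002818 × 0.6322 = 0.00178 kg/m³.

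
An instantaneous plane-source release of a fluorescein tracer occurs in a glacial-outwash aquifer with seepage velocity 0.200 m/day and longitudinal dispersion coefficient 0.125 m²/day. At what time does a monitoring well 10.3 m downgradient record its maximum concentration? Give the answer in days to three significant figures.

For the 1D instantaneous-source solution, setting ∂C/∂t = 0 at fixed x gives v²t² + 2Dt − x² = 0, so t = (√(D² + v²x²) − D)/v².
√(D² + v²x²) = √(0.125² + 0.200² × 10.3²) = 2.064; v² = 0.04.
t = (2.064 − 0.125)/0.04 = 48.5 days (vs. the pure-advection estimate x/v = 51.5 d).

48.5 days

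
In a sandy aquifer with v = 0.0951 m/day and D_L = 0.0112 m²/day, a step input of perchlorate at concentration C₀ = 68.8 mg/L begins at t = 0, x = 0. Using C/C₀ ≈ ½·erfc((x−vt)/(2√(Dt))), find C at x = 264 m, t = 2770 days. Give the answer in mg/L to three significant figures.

For a continuous step input, C/C₀ ≈ ½·erfc((x−vt)/(2√(Dt))).
vt = 0.0951 × 2770 = 263.427 m and 2√(Dt) = 2√(0.0112 × 2770) = 11.14 m.
Argument (x−vt)/(2√(Dt)) = (264 − 263.427)/11.14 = 0.05144; ½·erfc(0.05144) = 0.4710.
C = 68.8 × 0.4710 = 32.4 mg/L.

32.4 mg/L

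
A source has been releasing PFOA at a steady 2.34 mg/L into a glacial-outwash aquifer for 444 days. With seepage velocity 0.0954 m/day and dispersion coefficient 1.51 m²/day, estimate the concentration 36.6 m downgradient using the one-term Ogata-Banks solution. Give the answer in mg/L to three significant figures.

For a continuous step input, C/C₀ ≈ ½·erfc((x−vt)/(2√(Dt))).
vt = 0.0954 × 444 = 42.3576 m and 2√(Dt) = 2√(1.51 × 444) = 51.79 m.
Argument (x−vt)/(2√(Dt)) = (36.6 − 42.3576)/51.79 = -0.1112; ½·erfc(-0.1112) = 0.5625.
C = 2.34 × 0.5625 = 1.32 mg/L.

1.32 mg/L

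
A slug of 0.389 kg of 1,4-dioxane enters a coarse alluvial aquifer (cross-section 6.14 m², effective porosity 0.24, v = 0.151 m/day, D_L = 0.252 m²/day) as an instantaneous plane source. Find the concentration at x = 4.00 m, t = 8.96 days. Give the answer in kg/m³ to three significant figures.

0.0228 kg/m³

For an instantaneous plane source, C(x,t) = M/(n_e·A·√(4πDt)) · exp(−(x−vt)²/(4Dt)), with n_e·A the pore (flow) area.
Plume center vt = 0.151 × 8.96 = 1.35296 m, so the well at 4.00 m is 2.64704 m downgradient of the peak.
√(4πDt) = 5.327 m, giving peak height M/(n_e·A·√(4πDt)) = 0.389/(0.24 × 6.14 × 5.327) = 0.04955 kg/m³.
(x−vt)²/(4Dt) = (2.64704)²/(4 × 0.252 × 8.96) = 0.7758; exp(−0.7758) = 0.4603.
C = 0.04955 × 0.4603 = 0.0228 kg/m³.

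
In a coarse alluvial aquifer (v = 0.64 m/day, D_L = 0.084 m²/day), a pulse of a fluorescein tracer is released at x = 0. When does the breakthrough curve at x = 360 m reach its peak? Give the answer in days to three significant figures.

562 days

For the 1D instantaneous-source solution, setting ∂C/∂t = 0 at fixed x gives v²t² + 2Dt − x² = 0, so t = (√(D² + v²x²) − D)/v².
√(D² + v²x²) = √(0.084² + 0.64² × 360²) = 230.4; v² = 0.4096.
t = (230.4 − 0.084)/0.4096 = 562 days (vs. the pure-advection estimate x/v = 562 d).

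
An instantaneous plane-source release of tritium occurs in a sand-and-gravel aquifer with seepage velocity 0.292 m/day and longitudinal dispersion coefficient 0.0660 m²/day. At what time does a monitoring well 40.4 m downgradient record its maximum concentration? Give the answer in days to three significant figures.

138 days

For the 1D instantaneous-source solution, setting ∂C/∂t = 0 at fixed x gives v²t² + 2Dt − x² = 0, so t = (√(D² + v²x²) − D)/v².
√(D² + v²x²) = √(0.0660² + 0.292² × 40.4²) = 11.80; v² = 0.085264.
t = (11.80 − 0.0660)/0.085264 = 138 days (vs. the pure-advection estimate x/v = 138 d).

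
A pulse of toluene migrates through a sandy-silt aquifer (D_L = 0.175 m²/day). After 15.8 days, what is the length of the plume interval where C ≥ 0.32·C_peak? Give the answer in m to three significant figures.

7.10 m

The plume is Gaussian with σ = √(2Dt) = √(2 × 0.175 × 15.8) = 2.352 m.
C/C_peak = exp(−Δx²/(2σ²)) = 0.32 ⇒ Δx = σ·√(−2 ln 0.32) = 2.352 × 1.510 = 3.552 m.
Width = 2Δx = 7.10 m.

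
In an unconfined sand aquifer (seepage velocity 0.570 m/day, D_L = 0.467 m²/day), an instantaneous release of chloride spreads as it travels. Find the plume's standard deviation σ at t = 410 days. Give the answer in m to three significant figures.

Dispersive spreading gives a Gaussian with σ² = 2Dt; advection only shifts the center.
σ = √(2 × 0.467 × 410) = 19.6 m.

19.6 m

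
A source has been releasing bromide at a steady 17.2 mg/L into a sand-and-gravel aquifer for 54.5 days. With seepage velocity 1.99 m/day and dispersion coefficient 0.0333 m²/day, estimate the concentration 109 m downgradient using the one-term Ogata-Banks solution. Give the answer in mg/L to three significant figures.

6.66 mg/L

For a continuous step input, C/C₀ ≈ ½·erfc((x−vt)/(2√(Dt))).
vt = 1.99 × 54.5 = 108.455 m and 2√(Dt) = 2√(0.0333 × 54.5) = 2.694 m.
Argument (x−vt)/(2√(Dt)) = (109 − 108.455)/2.694 = 0.2023; ½·erfc(0.2023) = 0.3874.
C = 17.2 × 0.3874 = 6.66 mg/L.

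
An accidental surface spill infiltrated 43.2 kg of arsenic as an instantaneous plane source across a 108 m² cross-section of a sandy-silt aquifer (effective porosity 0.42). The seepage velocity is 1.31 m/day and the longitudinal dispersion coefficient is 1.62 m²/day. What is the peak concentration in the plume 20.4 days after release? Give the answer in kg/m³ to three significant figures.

0.0467 kg/m³

The peak of an instantaneous 1D plume sits at x = vt; there the Gaussian factor is 1 and C_max = M/(n_e·A·√(4πDt)), where n_e·A is the pore area the mass is dissolved in.
√(4πDt) = √(4π × 1.62 × 20.4) = 20.38 m, so C_max = 43.2/(0.42 × 108 × 20.38) = 0.0467 kg/m³.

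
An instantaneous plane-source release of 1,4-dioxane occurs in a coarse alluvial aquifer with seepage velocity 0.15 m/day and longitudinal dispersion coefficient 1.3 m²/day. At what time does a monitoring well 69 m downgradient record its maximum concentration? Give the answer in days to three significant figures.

For the 1D instantaneous-source solution, setting ∂C/∂t = 0 at fixed x gives v²t² + 2Dt − x² = 0, so t = (√(D² + v²x²) − D)/v².
√(D² + v²x²) = √(1.3² + 0.15² × 69²) = 10.43; v² = 0.0225.
t = (10.43 − 1.3)/0.0225 = 406 days (vs. the pure-advection estimate x/v = 460 d).

406 days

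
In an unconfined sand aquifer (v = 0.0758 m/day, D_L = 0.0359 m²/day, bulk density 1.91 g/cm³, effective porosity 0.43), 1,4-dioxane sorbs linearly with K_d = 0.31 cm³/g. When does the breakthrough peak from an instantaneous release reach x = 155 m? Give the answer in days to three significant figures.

Retardation factor R = 1 + ρ_b·K_d/n = 1 + 1.91 × 0.31/0.43 = 2.377.
Sorption retards both mechanisms: v_R = v/R = 0.03189 m/day, D_R = D/R = 0.01510 m²/day.
Peak time from v_R²t² + 2D_R t − x² = 0: t = (√(D_R² + v_R²x²) − D_R)/v_R².
√(D_R² + v_R²x²) = √(0.01510² + 0.03189² × 155²) = 4.943; v_R² = 0.001017.
t = (4.943 − 0.01510)/0.001017 = 4850 days.

4850 days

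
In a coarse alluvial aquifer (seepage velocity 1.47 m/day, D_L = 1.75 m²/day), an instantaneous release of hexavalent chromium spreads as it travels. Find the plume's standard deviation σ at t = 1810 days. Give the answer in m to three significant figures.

Dispersive spreading gives a Gaussian with σ² = 2Dt; advection only shifts the center.
σ = √(2 × 1.75 × 1810) = 79.6 m.

79.6 m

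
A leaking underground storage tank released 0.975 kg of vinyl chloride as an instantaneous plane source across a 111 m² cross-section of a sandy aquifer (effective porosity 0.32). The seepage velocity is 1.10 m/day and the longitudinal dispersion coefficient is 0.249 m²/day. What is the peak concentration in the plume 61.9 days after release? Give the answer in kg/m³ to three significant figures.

The peak of an instantaneous 1D plume sits at x = vt; there the Gaussian factor is 1 and C_max = M/(n_e·A·√(4πDt)), where n_e·A is the pore area the mass is dissolved in.
√(4πDt) = √(4π × 0.249 × 61.9) = 13.92 m, so C_max = 0.975/(0.32 × 111 × 13.92) = 0.00197 kg/m³.

0.00197 kg/m³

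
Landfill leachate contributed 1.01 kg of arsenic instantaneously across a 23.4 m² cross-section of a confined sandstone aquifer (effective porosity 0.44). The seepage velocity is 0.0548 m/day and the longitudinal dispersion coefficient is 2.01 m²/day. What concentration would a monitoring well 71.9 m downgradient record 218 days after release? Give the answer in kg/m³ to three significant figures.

For an instantaneous plane source, C(x,t) = M/(n_e·A·√(4πDt)) · exp(−(x−vt)²/(4Dt)), with n_e·A the pore (flow) area.
Plume center vt = 0.0548 × 218 = 11.9464 m, so the well at 71.9 m is 59.9536 m downgradient of the peak.
√(4πDt) = 74.20 m, giving peak height M/(n_e·A·√(4πDt)) = 1.01/(0.44 × 23.4 × 74.20) = 0.001322 kg/m³.
(x−vt)²/(4Dt) = (59.9536)²/(4 × 2.01 × 218) = 2.051; exp(−2.051) = 0.1286.
C = 0.001322 × 0.1286 = 0.000170 kg/m³.

0.000170 kg/m³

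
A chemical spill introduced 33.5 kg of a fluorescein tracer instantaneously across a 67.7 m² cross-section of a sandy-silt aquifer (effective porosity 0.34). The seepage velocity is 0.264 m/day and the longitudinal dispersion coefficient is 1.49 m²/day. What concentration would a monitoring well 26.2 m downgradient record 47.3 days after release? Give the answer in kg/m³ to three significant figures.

0.0251 kg/m³

For an instantaneous plane source, C(x,t) = M/(n_e·A·√(4πDt)) · exp(−(x−vt)²/(4Dt)), with n_e·A the pore (flow) area.
Plume center vt = 0.264 × 47.3 = 12.4872 m, so the well at 26.2 m is 13.7128 m downgradient of the peak.
√(4πDt) = 29.76 m, giving peak height M/(n_e·A·√(4πDt)) = 33.5/(0.34 × 67.7 × 29.76) = 0.04890 kg/m³.
(x−vt)²/(4Dt) = (13.7128)²/(4 × 1.49 × 47.3) = 0.6670; exp(−0.6670) = 0.5132.
C = 0.04890 × 0.5132 = 0.0251 kg/m³.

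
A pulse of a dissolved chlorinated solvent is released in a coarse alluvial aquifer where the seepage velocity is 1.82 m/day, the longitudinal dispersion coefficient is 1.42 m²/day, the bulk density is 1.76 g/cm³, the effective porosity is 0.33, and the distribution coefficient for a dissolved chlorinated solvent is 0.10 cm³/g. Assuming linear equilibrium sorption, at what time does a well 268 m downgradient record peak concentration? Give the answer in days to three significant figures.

225 days

Retardation factor R = 1 + ρ_b·K_d/n = 1 + 1.76 × 0.10/0.33 = 1.533.
Sorption retards both mechanisms: v_R = v/R = 1.187 m/day, D_R = D/R = 0.9263 m²/day.
Peak time from v_R²t² + 2D_R t − x² = 0: t = (√(D_R² + v_R²x²) − D_R)/v_R².
√(D_R² + v_R²x²) = √(0.9263² + 1.187² × 268²) = 318.1; v_R² = 1.409.
t = (318.1 − 0.9263)/1.409 = 225 days.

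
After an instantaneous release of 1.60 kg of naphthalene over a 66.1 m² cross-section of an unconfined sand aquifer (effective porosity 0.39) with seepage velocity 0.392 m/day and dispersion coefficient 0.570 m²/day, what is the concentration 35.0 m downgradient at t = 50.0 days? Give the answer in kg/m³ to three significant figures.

0.000410 kg/m³

For an instantaneous plane source, C(x,t) = M/(n_e·A·√(4πDt)) · exp(−(x−vt)²/(4Dt)), with n_e·A the pore (flow) area.
Plume center vt = 0.392 × 50.0 = 19.6 m, so the well at 35.0 m is 15.4 m downgradient of the peak.
√(4πDt) = 18.92 m, giving peak height M/(n_e·A·√(4πDt)) = 1.60/(0.39 × 66.1 × 18.92) = 0.003280 kg/m³.
(x−vt)²/(4Dt) = (15.4)²/(4 × 0.570 × 50.0) = 2.080; exp(−2.080) = 0.1249.
C = 0.003280 × 0.1249 = 0.000410 kg/m³.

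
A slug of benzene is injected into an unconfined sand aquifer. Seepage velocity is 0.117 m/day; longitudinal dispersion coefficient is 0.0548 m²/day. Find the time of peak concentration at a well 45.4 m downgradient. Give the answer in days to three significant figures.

For the 1D instantaneous-source solution, setting ∂C/∂t = 0 at fixed x gives v²t² + 2Dt − x² = 0, so t = (√(D² + v²x²) − D)/v².
√(D² + v²x²) = √(0.0548² + 0.117² × 45.4²) = 5.312; v² = 0.013689.
t = (5.312 − 0.0548)/0.013689 = 384 days (vs. the pure-advection estimate x/v = 388 d).

384 days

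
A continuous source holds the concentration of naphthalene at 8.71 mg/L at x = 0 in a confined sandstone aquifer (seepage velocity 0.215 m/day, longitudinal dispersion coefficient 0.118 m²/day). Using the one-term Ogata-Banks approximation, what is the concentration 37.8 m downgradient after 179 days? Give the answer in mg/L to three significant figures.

For a continuous step input, C/C₀ ≈ ½·erfc((x−vt)/(2√(Dt))).
vt = 0.215 × 179 = 38.485 m and 2√(Dt) = 2√(0.118 × 179) = 9.192 m.
Argument (x−vt)/(2√(Dt)) = (37.8 − 38.485)/9.192 = -0.07452; ½·erfc(-0.07452) = 0.5420.
C = 8.71 × 0.5420 = 4.72 mg/L.

4.72 mg/L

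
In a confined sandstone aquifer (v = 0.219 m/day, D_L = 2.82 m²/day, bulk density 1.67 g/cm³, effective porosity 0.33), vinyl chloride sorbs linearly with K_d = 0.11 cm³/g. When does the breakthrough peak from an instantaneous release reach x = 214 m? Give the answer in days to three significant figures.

1430 days

Retardation factor R = 1 + ρ_b·K_d/n = 1 + 1.67 × 0.11/0.33 = 1.557.
Sorption retards both mechanisms: v_R = v/R = 0.1407 m/day, D_R = D/R = 1.811 m²/day.
Peak time from v_R²t² + 2D_R t − x² = 0: t = (√(D_R² + v_R²x²) − D_R)/v_R².
√(D_R² + v_R²x²) = √(1.811² + 0.1407² × 214²) = 30.16; v_R² = 0.01980.
t = (30.16 − 1.811)/0.01980 = 1430 days.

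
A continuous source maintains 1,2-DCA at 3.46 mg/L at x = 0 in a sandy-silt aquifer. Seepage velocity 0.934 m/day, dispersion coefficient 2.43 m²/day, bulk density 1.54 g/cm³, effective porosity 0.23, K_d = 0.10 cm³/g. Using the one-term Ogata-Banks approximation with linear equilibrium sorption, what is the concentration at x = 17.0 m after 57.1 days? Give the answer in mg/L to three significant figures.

3.03 mg/L

Retardation factor R = 1 + ρ_b·K_d/n = 1 + 1.54 × 0.10/0.23 = 1.670.
Sorption retards both mechanisms: v_R = v/R = 0.5593 m/day, D_R = D/R = 1.455 m²/day.
v_R·t = 0.5593 × 57.1 = 31.93603 m; 2√(D_R t) = 18.23 m; argument = (17.0 − 31.93603)/18.23 = -0.8193.
C = C₀ × ½·erfc(-0.8193) = 3.46 × 0.8767 = 3.03 mg/L.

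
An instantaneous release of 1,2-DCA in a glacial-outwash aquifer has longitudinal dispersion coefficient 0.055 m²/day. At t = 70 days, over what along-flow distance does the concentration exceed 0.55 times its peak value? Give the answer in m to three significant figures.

6.07 m

The plume is Gaussian with σ = √(2Dt) = √(2 × 0.055 × 70) = 2.775 m.
C/C_peak = exp(−Δx²/(2σ²)) = 0.55 ⇒ Δx = σ·√(−2 ln 0.55) = 2.775 × 1.093 = 3.033 m.
Width = 2Δx = 6.07 m.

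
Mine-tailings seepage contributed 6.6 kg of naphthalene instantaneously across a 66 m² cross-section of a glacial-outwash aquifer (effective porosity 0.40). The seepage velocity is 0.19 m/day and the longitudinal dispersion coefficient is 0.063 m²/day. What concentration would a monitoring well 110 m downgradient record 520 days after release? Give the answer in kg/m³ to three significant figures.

0.00473 kg/m³

For an instantaneous plane source, C(x,t) = M/(n_e·A·√(4πDt)) · exp(−(x−vt)²/(4Dt)), with n_e·A the pore (flow) area.
Plume center vt = 0.19 × 520 = 98.8 m, so the well at 110 m is 11.2 m downgradient of the peak.
√(4πDt) = 20.29 m, giving peak height M/(n_e·A·√(4πDt)) = 6.6/(0.40 × 66 × 20.29) = 0.01232 kg/m³.
(x−vt)²/(4Dt) = (11.2)²/(4 × 0.063 × 520) = 0.9573; exp(−0.9573) = 0.3839.
C = 0.01232 × 0.3839 = 0.00473 kg/m³.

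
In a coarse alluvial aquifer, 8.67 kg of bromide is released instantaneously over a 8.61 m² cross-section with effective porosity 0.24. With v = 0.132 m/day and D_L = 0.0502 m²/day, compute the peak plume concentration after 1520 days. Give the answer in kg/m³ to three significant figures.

0.135 kg/m³

The peak of an instantaneous 1D plume sits at x = vt; there the Gaussian factor is 1 and C_max = M/(n_e·A·√(4πDt)), where n_e·A is the pore area the mass is dissolved in.
√(4πDt) = √(4π × 0.0502 × 1520) = 30.97 m, so C_max = 8.67/(0.24 × 8.61 × 30.97) = 0.135 kg/m³.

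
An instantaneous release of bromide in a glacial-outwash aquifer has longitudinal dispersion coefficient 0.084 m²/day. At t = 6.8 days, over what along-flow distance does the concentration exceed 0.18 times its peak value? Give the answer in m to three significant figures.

3.96 m

The plume is Gaussian with σ = √(2Dt) = √(2 × 0.084 × 6.8) = 1.069 m.
C/C_peak = exp(−Δx²/(2σ²)) = 0.18 ⇒ Δx = σ·√(−2 ln 0.18) = 1.069 × 1.852 = 1.980 m.
Width = 2Δx = 3.96 m.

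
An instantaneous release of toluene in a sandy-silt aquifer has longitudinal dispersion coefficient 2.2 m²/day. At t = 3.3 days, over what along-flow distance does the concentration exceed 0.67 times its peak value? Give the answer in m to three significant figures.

The plume is Gaussian with σ = √(2Dt) = √(2 × 2.2 × 3.3) = 3.811 m.
C/C_peak = exp(−Δx²/(2σ²)) = 0.67 ⇒ Δx = σ·√(−2 ln 0.67) = 3.811 × 0.8950 = 3.411 m.
Width = 2Δx = 6.82 m.

6.82 m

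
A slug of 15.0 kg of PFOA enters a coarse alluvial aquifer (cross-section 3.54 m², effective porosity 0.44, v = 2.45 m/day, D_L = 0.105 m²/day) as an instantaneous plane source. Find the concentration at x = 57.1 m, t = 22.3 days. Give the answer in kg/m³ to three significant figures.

For an instantaneous plane source, C(x,t) = M/(n_e·A·√(4πDt)) · exp(−(x−vt)²/(4Dt)), with n_e·A the pore (flow) area.
Plume center vt = 2.45 × 22.3 = 54.635 m, so the well at 57.1 m is 2.465 m downgradient of the peak.
√(4πDt) = 5.424 m, giving peak height M/(n_e·A·√(4πDt)) = 15.0/(0.44 × 3.54 × 5.424) = 1.775 kg/m³.
(x−vt)²/(4Dt) = (2.465)²/(4 × 0.105 × 22.3) = 0.6488; exp(−0.6488) = 0.5227.
C = 1.775 × 0.5227 = 0.928 kg/m³.

0.928 kg/m³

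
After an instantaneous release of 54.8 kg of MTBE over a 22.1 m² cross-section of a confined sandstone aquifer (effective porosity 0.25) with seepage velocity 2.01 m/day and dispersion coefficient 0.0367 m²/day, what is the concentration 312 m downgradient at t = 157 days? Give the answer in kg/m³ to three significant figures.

0.671 kg/m³

For an instantaneous plane source, C(x,t) = M/(n_e·A·√(4πDt)) · exp(−(x−vt)²/(4Dt)), with n_e·A the pore (flow) area.
Plume center vt = 2.01 × 157 = 315.57 m, so the well at 312 m is 3.57 m upgradient of the peak.
√(4πDt) = 8.509 m, giving peak height M/(n_e·A·√(4πDt)) = 54.8/(0.25 × 22.1 × 8.509) = 1.166 kg/m³.
(x−vt)²/(4Dt) = (-3.57)²/(4 × 0.0367 × 157) = 0.5530; exp(−0.5530) = 0.5752.
C = 1.166 × 0.5752 = 0.671 kg/m³.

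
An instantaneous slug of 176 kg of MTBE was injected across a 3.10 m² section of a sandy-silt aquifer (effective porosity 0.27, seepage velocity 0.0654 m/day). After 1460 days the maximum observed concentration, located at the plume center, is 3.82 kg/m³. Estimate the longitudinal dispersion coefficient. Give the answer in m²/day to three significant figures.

At the plume center C_max = M/(n_e·A·√(4πDt)), so D = M²/(4πt·(n_e·A·C_max)²).
n_e·A·C_max = 0.27 × 3.10 × 3.82 = 3.197 kg/m.
D = 176²/(4π × 1460 × 3.197²) = 0.165 m²/day.

0.165 m²/day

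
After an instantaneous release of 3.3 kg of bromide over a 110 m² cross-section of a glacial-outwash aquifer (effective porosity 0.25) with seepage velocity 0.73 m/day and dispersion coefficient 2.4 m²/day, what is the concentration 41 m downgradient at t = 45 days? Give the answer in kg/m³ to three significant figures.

0.00279 kg/m³

For an instantaneous plane source, C(x,t) = M/(n_e·A·√(4πDt)) · exp(−(x−vt)²/(4Dt)), with n_e·A the pore (flow) area.
Plume center vt = 0.73 × 45 = 32.85 m, so the well at 41 m is 8.15 m downgradient of the peak.
√(4πDt) = 36.84 m, giving peak height M/(n_e·A·√(4πDt)) = 3.3/(0.25 × 110 × 36.84) = 0.003257 kg/m³.
(x−vt)²/(4Dt) = (8.15)²/(4 × 2.4 × 45) = 0.1538; exp(−0.1538) = 0.8574.
C = 0.003257 × 0.8574 = 0.00279 kg/m³.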